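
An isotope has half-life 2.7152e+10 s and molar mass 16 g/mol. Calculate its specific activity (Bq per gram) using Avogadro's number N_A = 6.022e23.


lambda = ln(2) / t_half = ln(2) / 2.7152e+10 = 2.552840e-11 /s
SA = lambda * N_A / M
SA = 2.552840e-11 * 6.022e23 / 16
SA = 9.6083e+11 Bq/g

9.6083e+11


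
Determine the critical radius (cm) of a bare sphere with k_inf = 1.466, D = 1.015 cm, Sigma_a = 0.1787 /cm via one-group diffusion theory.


L^2 = D / Sigma_a = 1.015 / 0.1787 = 5.679910 cm^2
B_m^2 = (k_inf - 1) / L^2 = (1.466 - 1) / 5.679910 = 0.08204355 /cm^2
For a bare sphere: B_g = pi/R, so R_c = pi / sqrt(B_m^2)
R_c = pi / sqrt(0.08204355) = 10.968 cm

10.968


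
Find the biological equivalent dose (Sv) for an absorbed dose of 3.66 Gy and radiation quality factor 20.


H = D * Q
H = 3.66 * 20
H = 73.200 Sv

73.200


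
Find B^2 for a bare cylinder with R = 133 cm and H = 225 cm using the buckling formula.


B^2 = (2.405/R)^2 + (pi/H)^2
B^2 = (2.405/133)^2 + (pi/225)^2
B^2 = 5.2194e-04 /cm^2

5.2194e-04


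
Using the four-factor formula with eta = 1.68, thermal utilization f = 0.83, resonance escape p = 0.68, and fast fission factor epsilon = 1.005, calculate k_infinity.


k_inf = eta * f * p * epsilon
k_inf = 1.68 * 0.83 * 0.68 * 1.005
k_inf = 0.95293

0.95293


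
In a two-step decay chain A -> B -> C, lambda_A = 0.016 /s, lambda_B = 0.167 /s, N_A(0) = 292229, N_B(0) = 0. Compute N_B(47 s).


N_B(t) = lambda_A * N_A0 / (lambda_B - lambda_A) * [exp(-lambda_A*t) - exp(-lambda_B*t)]
exp(-0.016*47) = 0.4714228; exp(-0.167*47) = 3.901419e-04
N_B = 0.016 * 292229 / (0.167 - 0.016) * (0.4714228 - 3.901419e-04)
N_B = 14585

14585


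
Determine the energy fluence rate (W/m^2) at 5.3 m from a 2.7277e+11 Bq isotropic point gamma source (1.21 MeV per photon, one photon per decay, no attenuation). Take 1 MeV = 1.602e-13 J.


psi = A * E * 1.602e-13 / (4*pi*r^2)
psi = 2.7277e+11 * 1.21 * 1.602e-13 / (4*pi*5.3^2)
psi = 1.4979e-04 W/m^2

1.4979e-04


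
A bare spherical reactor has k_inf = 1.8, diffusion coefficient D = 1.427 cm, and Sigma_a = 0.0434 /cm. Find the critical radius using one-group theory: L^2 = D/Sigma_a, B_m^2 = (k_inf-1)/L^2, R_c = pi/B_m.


L^2 = D / Sigma_a = 1.427 / 0.0434 = 32.88018 cm^2
B_m^2 = (k_inf - 1) / L^2 = (1.8 - 1) / 32.88018 = 0.02433077 /cm^2
For a bare sphere: B_g = pi/R, so R_c = pi / sqrt(B_m^2)
R_c = pi / sqrt(0.02433077) = 20.141 cm

20.141


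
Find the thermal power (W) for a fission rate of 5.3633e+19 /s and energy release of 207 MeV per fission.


P = fission_rate * E_MeV * 1.602e-13
P = 5.3633e+19 * 207 * 1.602e-13
P = 1.7785e+09 W

1.7785e+09


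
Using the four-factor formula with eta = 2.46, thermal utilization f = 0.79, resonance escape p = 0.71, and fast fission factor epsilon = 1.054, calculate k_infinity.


k_inf = eta * f * p * epsilon
k_inf = 2.46 * 0.79 * 0.71 * 1.054
k_inf = 1.4543

1.4543


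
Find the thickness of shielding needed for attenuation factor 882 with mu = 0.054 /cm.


x = ln(factor) / mu
x = ln(882) / 0.054
x = 125.60 cm

125.60


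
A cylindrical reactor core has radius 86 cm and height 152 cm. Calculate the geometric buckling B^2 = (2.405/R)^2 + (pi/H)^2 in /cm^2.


B^2 = (2.405/R)^2 + (pi/H)^2
B^2 = (2.405/86)^2 + (pi/152)^2
B^2 = 0.0012092 /cm^2

0.0012092


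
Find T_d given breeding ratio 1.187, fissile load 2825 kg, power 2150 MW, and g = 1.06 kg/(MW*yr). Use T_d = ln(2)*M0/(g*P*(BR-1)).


Breeding gain G = BR - 1 = 1.187 - 1 = 0.187
Fissile production rate = g * P * G = 1.06 * 2150 * 0.187 = 426.173 kg/yr
T_d = ln(2) * M0 / (g * P * G)
T_d = ln(2) * 2825 / 426.173 = 4.5947 yr

4.5947


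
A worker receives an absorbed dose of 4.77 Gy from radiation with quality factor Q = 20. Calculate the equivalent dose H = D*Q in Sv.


H = D * Q
H = 4.77 * 20
H = 95.400 Sv

95.400


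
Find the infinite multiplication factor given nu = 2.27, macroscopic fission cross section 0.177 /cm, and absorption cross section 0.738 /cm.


k_inf = nu * Sigma_f / Sigma_a
k_inf = 2.27 * 0.177 / 0.738
k_inf = 0.54443

0.54443


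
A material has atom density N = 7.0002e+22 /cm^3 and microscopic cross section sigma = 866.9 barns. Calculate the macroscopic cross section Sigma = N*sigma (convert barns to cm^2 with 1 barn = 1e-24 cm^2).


Sigma = N * sigma_barns * 1e-24
Sigma = 7.0002e+22 * 866.9 * 1e-24
Sigma = 60.685 /cm

60.685


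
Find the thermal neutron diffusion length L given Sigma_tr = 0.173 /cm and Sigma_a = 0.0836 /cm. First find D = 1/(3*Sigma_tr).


D = 1 / (3 * Sigma_tr) = 1 / (3 * 0.173) = 1.926782 cm
L = sqrt(D / Sigma_a)
L = sqrt(1.926782 / 0.0836)
L = 4.8008 cm

4.8008


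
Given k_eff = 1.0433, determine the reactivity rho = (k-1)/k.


rho = (k_eff - 1) / k_eff
rho = (1.0433 - 1) / 1.0433
rho = 0.041503

0.041503


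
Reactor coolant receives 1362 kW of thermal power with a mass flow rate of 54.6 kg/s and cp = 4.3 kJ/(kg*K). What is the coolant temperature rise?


dT = Q / (m_dot * cp)
dT = 1362 / (54.6 * 4.3)
dT = 5.8012 C

5.8012


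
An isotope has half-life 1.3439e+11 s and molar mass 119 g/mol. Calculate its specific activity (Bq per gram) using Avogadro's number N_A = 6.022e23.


lambda = ln(2) / t_half = ln(2) / 1.3439e+11 = 5.157729e-12 /s
SA = lambda * N_A / M
SA = 5.157729e-12 * 6.022e23 / 119
SA = 2.6101e+10 Bq/g

2.6101e+10


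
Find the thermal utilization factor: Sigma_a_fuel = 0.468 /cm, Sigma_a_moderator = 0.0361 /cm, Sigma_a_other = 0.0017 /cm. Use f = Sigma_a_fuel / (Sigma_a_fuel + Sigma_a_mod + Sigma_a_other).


f = Sigma_a_fuel / (Sigma_a_fuel + Sigma_a_mod + Sigma_a_other)
f = 0.468 / (0.468 + 0.0361 + 0.0017)
f = 0.92527

0.92527


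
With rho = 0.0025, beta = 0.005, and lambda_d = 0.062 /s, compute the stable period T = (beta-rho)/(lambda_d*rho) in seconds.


T = (beta - rho) / (lambda_d * rho)
T = (0.005 - 0.0025) / (0.062 * 0.0025)
T = 16.129 s

16.129


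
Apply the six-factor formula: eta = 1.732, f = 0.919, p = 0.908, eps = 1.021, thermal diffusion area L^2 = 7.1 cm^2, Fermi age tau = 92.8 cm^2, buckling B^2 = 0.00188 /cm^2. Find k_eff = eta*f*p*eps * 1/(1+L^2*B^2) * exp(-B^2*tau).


k_inf = eta*f*p*eps = 1.732*0.919*0.908*1.021 = 1.475622
P_TNL = 1/(1 + L^2*B^2) = 1/(1 + 7.1*0.00188) = 0.9868278
P_FNL = exp(-B^2*tau) = exp(-0.00188*92.8) = 0.8399071
k_eff = k_inf * P_TNL * P_FNL = 1.475622 * 0.9868278 * 0.8399071
k_eff = 1.2231

1.2231


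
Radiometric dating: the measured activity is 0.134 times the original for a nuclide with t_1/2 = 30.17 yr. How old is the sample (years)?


lambda = ln(2) / t_half = ln(2) / 30.17 = 0.02297472 /yr
t = -ln(A/A0) / lambda
t = -ln(0.134) / 0.02297472
t = 87.484 yr

87.484


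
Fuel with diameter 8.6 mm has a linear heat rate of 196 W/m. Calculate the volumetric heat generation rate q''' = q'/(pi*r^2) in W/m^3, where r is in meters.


r = D / 2 / 1000 = 8.6 / 2 / 1000 = 0.0043 m
q''' = q' / (pi * r^2)
q''' = 196 / (pi * 0.0043^2)
q''' = 3.3742e+06 W/m^3

3.3742e+06


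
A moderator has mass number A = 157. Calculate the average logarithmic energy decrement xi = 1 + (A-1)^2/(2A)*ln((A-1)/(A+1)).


xi = 1 + (A-1)^2/(2A) * ln((A-1)/(A+1))
xi = 1 + (157-1)^2/(2*157) * ln((157-1)/(157 +1))
xi = 0.012685

0.012685


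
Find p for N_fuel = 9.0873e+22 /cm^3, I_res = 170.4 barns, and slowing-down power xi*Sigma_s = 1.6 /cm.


p = exp(-N * I * 1e-24 / (xi*Sigma_s))
p = exp(-9.0873e+22 * 170.4 * 1e-24 / 1.6)
p = 6.2648e-05

6.2648e-05


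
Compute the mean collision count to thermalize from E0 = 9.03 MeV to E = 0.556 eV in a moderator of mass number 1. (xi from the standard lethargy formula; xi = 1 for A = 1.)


xi = 1 + (A-1)^2/(2A)*ln((A-1)/(A+1)) = 1 (for A = 1)
n = ln(E0/E) / xi
n = ln(9.03e6 / 0.556) / 1
n = ln(1.624101e+07) / 1 = 16.603

16.603


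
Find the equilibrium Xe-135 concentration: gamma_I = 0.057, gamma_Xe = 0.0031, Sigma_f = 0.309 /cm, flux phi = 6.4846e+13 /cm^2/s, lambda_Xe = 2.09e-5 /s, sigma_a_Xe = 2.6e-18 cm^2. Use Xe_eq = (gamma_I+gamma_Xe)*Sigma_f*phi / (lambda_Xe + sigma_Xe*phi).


Xe_eq = (gamma_I + gamma_Xe) * Sigma_f * phi / (lambda_Xe + sigma_Xe * phi)
Numerator = (0.057 + 0.0031) * 0.309 * 6.4846e+13 = 1.204249e+12
Denominator = 2.09e-5 + 2.6e-18 * 6.4846e+13 = 1.894996e-04
Xe_eq = 1.204249e+12 / 1.894996e-04 = 6.3549e+15 /cm^3

6.3549e+15


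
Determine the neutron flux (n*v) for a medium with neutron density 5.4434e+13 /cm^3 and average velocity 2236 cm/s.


phi = n * v
phi = 5.4434e+13 * 2236
phi = 1.2171e+17 /cm^2/s

1.2171e+17


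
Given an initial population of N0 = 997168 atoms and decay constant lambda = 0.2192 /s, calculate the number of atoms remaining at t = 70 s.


N = N0 * exp(-lambda * t)
N = 997168 * exp(-0.2192 * 70)
N = 0.21625

0.21625


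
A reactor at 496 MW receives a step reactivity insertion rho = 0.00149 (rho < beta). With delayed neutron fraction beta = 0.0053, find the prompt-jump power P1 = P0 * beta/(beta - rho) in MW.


P1/P0 = beta / (beta - rho)
P1/P0 = 0.0053 / (0.0053 - 0.00149) = 1.391076
P1 = 496 * 1.391076 = 689.97 MW

689.97


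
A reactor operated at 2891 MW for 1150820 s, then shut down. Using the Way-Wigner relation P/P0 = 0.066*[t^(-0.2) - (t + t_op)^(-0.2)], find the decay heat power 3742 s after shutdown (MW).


P/P0 = 0.066 * [t^(-0.2) - (t + t_op)^(-0.2)]
P/P0 = 0.066 * [3742^(-0.2) - (3742 + 1150820)^(-0.2)]
P/P0 = 0.066 * [0.1929209 - 0.06130792] = 0.008686457
P = 2891 * 0.008686457 = 25.113 MW

25.113


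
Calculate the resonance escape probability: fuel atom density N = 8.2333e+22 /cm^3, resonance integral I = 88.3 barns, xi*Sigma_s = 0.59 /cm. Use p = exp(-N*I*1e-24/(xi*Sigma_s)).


p = exp(-N * I * 1e-24 / (xi*Sigma_s))
p = exp(-8.2333e+22 * 88.3 * 1e-24 / 0.59)
p = 4.4525e-06

4.4525e-06


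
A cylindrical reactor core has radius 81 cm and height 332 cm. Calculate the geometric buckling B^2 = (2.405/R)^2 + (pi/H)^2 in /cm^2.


B^2 = (2.405/R)^2 + (pi/H)^2
B^2 = (2.405/81)^2 + (pi/332)^2
B^2 = 9.7112e-04 /cm^2

9.7112e-04


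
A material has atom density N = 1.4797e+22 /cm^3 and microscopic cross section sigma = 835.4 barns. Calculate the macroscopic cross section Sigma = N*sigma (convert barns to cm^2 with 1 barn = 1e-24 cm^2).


Sigma = N * sigma_barns * 1e-24
Sigma = 1.4797e+22 * 835.4 * 1e-24
Sigma = 12.361 /cm

12.361


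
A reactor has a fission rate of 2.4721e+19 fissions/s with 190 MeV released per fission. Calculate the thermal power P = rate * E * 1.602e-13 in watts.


P = fission_rate * E_MeV * 1.602e-13
P = 2.4721e+19 * 190 * 1.602e-13
P = 7.5246e+08 W

7.5246e+08


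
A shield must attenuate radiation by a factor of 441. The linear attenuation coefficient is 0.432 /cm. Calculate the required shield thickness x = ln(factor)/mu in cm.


x = ln(factor) / mu
x = ln(441) / 0.432
x = 14.095 cm

14.095


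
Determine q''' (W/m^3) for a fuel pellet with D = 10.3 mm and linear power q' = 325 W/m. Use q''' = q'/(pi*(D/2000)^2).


r = D / 2 / 1000 = 10.3 / 2 / 1000 = 0.00515 m
q''' = q' / (pi * r^2)
q''' = 325 / (pi * 0.00515^2)
q''' = 3.9005e+06 W/m^3

3.9005e+06


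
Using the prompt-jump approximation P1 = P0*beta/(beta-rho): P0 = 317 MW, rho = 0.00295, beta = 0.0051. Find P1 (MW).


P1/P0 = beta / (beta - rho)
P1/P0 = 0.0051 / (0.0051 - 0.00295) = 2.372093
P1 = 317 * 2.372093 = 751.95 MW

751.95


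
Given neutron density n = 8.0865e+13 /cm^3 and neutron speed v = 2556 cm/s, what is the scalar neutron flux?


phi = n * v
phi = 8.0865e+13 * 2556
phi = 2.0669e+17 /cm^2/s

2.0669e+17


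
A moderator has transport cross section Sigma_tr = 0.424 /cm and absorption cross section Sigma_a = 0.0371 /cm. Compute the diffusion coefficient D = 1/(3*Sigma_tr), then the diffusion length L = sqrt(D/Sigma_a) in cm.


D = 1 / (3 * Sigma_tr) = 1 / (3 * 0.424) = 0.7861635 cm
L = sqrt(D / Sigma_a)
L = sqrt(0.7861635 / 0.0371)
L = 4.6033 cm

4.6033


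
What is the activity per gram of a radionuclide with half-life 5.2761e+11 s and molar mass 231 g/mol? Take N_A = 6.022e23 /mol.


lambda = ln(2) / t_half = ln(2) / 5.2761e+11 = 1.313749e-12 /s
SA = lambda * N_A / M
SA = 1.313749e-12 * 6.022e23 / 231
SA = 3.4248e+09 Bq/g

3.4248e+09


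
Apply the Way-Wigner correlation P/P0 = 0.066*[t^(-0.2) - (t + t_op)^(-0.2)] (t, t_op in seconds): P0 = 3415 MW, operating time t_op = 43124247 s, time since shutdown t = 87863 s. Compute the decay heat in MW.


P/P0 = 0.066 * [t^(-0.2) - (t + t_op)^(-0.2)]
P/P0 = 0.066 * [87863^(-0.2) - (87863 + 43124247)^(-0.2)]
P/P0 = 0.066 * [0.1026216 - 0.02970838] = 0.004812273
P = 3415 * 0.004812273 = 16.434 MW

16.434


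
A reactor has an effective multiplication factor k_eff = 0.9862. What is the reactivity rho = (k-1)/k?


rho = (k_eff - 1) / k_eff
rho = (0.9862 - 1) / 0.9862
rho = -0.013993

-0.013993


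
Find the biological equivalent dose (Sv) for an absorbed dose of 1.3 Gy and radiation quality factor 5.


H = D * Q
H = 1.3 * 5
H = 6.5000 Sv

6.5000


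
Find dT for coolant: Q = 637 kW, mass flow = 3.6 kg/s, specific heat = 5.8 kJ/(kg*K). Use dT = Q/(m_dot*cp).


dT = Q / (m_dot * cp)
dT = 637 / (3.6 * 5.8)
dT = 30.508 C

30.508


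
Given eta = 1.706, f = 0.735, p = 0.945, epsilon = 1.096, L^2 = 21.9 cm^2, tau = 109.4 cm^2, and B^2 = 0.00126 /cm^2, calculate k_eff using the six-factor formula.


k_inf = eta*f*p*eps = 1.706*0.735*0.945*1.096 = 1.298700
P_TNL = 1/(1 + L^2*B^2) = 1/(1 + 21.9*0.00126) = 0.9731470
P_FNL = exp(-B^2*tau) = exp(-0.00126*109.4) = 0.8712346
k_eff = k_inf * P_TNL * P_FNL = 1.298700 * 0.9731470 * 0.8712346
k_eff = 1.1011

1.1011


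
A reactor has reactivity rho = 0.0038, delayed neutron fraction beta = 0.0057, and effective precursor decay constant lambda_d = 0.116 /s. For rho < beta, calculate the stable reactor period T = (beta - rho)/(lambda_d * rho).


T = (beta - rho) / (lambda_d * rho)
T = (0.0057 - 0.0038) / (0.116 * 0.0038)
T = 4.3103 s

4.3103


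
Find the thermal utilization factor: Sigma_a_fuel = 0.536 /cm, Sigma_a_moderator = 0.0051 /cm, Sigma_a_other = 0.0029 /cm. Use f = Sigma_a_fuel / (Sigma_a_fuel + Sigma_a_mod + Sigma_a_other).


f = Sigma_a_fuel / (Sigma_a_fuel + Sigma_a_mod + Sigma_a_other)
f = 0.536 / (0.536 + 0.0051 + 0.0029)
f = 0.98529

0.98529


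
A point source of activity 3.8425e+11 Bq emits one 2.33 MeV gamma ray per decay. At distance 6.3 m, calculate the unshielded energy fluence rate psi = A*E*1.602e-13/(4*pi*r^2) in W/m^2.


psi = A * E * 1.602e-13 / (4*pi*r^2)
psi = 3.8425e+11 * 2.33 * 1.602e-13 / (4*pi*6.3^2)
psi = 2.8757e-04 W/m^2

2.8757e-04


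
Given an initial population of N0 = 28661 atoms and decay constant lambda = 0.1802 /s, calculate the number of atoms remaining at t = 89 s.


N = N0 * exp(-lambda * t)
N = 28661 * exp(-0.1802 * 89)
N = 0.0031057

0.0031057


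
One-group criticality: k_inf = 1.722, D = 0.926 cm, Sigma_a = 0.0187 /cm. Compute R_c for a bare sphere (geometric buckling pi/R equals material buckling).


L^2 = D / Sigma_a = 0.926 / 0.0187 = 49.51872 cm^2
B_m^2 = (k_inf - 1) / L^2 = (1.722 - 1) / 49.51872 = 0.01458034 /cm^2
For a bare sphere: B_g = pi/R, so R_c = pi / sqrt(B_m^2)
R_c = pi / sqrt(0.01458034) = 26.018 cm

26.018


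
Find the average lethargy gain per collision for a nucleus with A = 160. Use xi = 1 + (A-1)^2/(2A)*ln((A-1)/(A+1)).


xi = 1 + (A-1)^2/(2A) * ln((A-1)/(A+1))
xi = 1 + (160-1)^2/(2*160) * ln((160-1)/(160 +1))
xi = 0.012448

0.012448


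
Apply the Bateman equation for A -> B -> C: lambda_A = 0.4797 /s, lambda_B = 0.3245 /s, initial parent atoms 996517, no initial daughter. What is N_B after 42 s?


N_B(t) = lambda_A * N_A0 / (lambda_B - lambda_A) * [exp(-lambda_A*t) - exp(-lambda_B*t)]
exp(-0.4797*42) = 1.778670e-09; exp(-0.3245*42) = 1.205037e-06
N_B = 0.4797 * 996517 / (0.3245 - 0.4797) * (1.778670e-09 - 1.205037e-06)
N_B = 3.7061

3.7061


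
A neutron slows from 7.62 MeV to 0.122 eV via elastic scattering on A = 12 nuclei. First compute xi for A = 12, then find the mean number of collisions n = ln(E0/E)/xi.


xi = 1 + (A-1)^2/(2A)*ln((A-1)/(A+1)) = 0.1577690 (for A = 12)
n = ln(E0/E) / xi
n = ln(7.62e6 / 0.122) / 0.1577690
n = ln(6.245902e+07) / 0.1577690 = 113.77

113.77


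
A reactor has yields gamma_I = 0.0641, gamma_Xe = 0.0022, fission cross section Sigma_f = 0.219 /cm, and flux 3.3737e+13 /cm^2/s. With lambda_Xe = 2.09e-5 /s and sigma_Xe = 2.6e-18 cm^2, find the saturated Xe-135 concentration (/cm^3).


Xe_eq = (gamma_I + gamma_Xe) * Sigma_f * phi / (lambda_Xe + sigma_Xe * phi)
Numerator = (0.0641 + 0.0022) * 0.219 * 3.3737e+13 = 4.898511e+11
Denominator = 2.09e-5 + 2.6e-18 * 3.3737e+13 = 1.086162e-04
Xe_eq = 4.898511e+11 / 1.086162e-04 = 4.5099e+15 /cm^3

4.5099e+15


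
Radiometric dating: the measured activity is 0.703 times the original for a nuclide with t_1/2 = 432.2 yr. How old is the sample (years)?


lambda = ln(2) / t_half = ln(2) / 432.2 = 0.001603765 /yr
t = -ln(A/A0) / lambda
t = -ln(0.703) / 0.001603765
t = 219.73 yr

219.73


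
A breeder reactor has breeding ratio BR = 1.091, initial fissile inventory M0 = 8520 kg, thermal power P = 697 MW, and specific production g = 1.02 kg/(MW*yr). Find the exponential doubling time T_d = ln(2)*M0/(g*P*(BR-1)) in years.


Breeding gain G = BR - 1 = 1.091 - 1 = 0.091
Fissile production rate = g * P * G = 1.02 * 697 * 0.091 = 64.69554 kg/yr
T_d = ln(2) * M0 / (g * P * G)
T_d = ln(2) * 8520 / 64.69554 = 91.283 yr

91.283


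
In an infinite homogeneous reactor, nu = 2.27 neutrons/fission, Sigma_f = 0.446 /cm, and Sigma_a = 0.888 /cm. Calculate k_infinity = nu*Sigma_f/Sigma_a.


k_inf = nu * Sigma_f / Sigma_a
k_inf = 2.27 * 0.446 / 0.888
k_inf = 1.1401

1.1401


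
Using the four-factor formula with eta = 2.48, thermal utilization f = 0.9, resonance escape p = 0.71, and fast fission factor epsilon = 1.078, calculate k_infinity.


k_inf = eta * f * p * epsilon
k_inf = 2.48 * 0.9 * 0.71 * 1.078
k_inf = 1.7083

1.7083


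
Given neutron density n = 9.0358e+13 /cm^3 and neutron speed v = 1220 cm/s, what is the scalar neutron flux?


phi = n * v
phi = 9.0358e+13 * 1220
phi = 1.1024e+17 /cm^2/s

1.1024e+17


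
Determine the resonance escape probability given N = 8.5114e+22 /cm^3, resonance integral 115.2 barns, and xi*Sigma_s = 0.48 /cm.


p = exp(-N * I * 1e-24 / (xi*Sigma_s))
p = exp(-8.5114e+22 * 115.2 * 1e-24 / 0.48)
p = 1.3443e-09

1.3443e-09


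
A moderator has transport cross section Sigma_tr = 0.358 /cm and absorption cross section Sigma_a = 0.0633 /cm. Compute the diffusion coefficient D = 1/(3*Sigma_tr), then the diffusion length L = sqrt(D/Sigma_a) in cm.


D = 1 / (3 * Sigma_tr) = 1 / (3 * 0.358) = 0.9310987 cm
L = sqrt(D / Sigma_a)
L = sqrt(0.9310987 / 0.0633)
L = 3.8353 cm

3.8353


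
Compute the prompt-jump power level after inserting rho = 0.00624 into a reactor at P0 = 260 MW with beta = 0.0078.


P1/P0 = beta / (beta - rho)
P1/P0 = 0.0078 / (0.0078 - 0.00624) = 5.000000
P1 = 260 * 5.000000 = 1300.0 MW

1300.0


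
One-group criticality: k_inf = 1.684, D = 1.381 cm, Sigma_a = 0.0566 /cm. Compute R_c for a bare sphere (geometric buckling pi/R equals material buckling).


L^2 = D / Sigma_a = 1.381 / 0.0566 = 24.39929 cm^2
B_m^2 = (k_inf - 1) / L^2 = (1.684 - 1) / 24.39929 = 0.02803360 /cm^2
For a bare sphere: B_g = pi/R, so R_c = pi / sqrt(B_m^2)
R_c = pi / sqrt(0.02803360) = 18.763 cm

18.763


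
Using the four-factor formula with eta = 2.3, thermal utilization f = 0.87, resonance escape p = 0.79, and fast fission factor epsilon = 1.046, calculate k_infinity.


k_inf = eta * f * p * epsilon
k_inf = 2.3 * 0.87 * 0.79 * 1.046
k_inf = 1.6535

1.6535


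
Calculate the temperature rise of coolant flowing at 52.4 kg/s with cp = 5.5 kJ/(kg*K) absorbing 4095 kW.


dT = Q / (m_dot * cp)
dT = 4095 / (52.4 * 5.5)
dT = 14.209 C

14.209


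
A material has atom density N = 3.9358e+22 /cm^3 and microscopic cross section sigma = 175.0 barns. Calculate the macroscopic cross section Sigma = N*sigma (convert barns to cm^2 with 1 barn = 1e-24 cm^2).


Sigma = N * sigma_barns * 1e-24
Sigma = 3.9358e+22 * 175.0 * 1e-24
Sigma = 6.8876 /cm

6.8876


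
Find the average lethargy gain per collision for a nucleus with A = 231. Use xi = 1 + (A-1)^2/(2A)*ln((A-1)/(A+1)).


xi = 1 + (A-1)^2/(2A) * ln((A-1)/(A+1))
xi = 1 + (231-1)^2/(2*231) * ln((231-1)/(231 +1))
xi = 0.0086331

0.0086331


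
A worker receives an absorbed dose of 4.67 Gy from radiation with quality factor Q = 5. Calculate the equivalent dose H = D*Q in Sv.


H = D * Q
H = 4.67 * 5
H = 23.350 Sv

23.350


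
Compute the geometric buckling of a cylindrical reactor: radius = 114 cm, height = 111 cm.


B^2 = (2.405/R)^2 + (pi/H)^2
B^2 = (2.405/114)^2 + (pi/111)^2
B^2 = 0.0012461 /cm^2

0.0012461


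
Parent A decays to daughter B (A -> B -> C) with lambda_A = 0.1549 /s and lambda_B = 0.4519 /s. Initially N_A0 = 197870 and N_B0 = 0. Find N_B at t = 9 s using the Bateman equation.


N_B(t) = lambda_A * N_A0 / (lambda_B - lambda_A) * [exp(-lambda_A*t) - exp(-lambda_B*t)]
exp(-0.1549*9) = 0.2480562; exp(-0.4519*9) = 0.01712698
N_B = 0.1549 * 197870 / (0.4519 - 0.1549) * (0.2480562 - 0.01712698)
N_B = 23832

23832


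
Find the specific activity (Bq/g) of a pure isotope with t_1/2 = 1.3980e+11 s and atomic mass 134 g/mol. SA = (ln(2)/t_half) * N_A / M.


lambda = ln(2) / t_half = ln(2) / 1.3980e+11 = 4.958134e-12 /s
SA = lambda * N_A / M
SA = 4.958134e-12 * 6.022e23 / 134
SA = 2.2282e+10 Bq/g

2.2282e+10


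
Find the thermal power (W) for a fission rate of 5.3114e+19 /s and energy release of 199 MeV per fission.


P = fission_rate * E_MeV * 1.602e-13
P = 5.3114e+19 * 199 * 1.602e-13
P = 1.6933e+09 W

1.6933e+09


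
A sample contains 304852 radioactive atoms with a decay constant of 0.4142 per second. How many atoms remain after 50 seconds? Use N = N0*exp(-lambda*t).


N = N0 * exp(-lambda * t)
N = 304852 * exp(-0.4142 * 50)
N = 3.0892e-04

3.0892e-04


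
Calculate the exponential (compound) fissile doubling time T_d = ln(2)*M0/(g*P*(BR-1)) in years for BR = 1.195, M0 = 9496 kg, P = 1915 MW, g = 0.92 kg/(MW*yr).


Breeding gain G = BR - 1 = 1.195 - 1 = 0.195
Fissile production rate = g * P * G = 0.92 * 1915 * 0.195 = 343.551 kg/yr
T_d = ln(2) * M0 / (g * P * G)
T_d = ln(2) * 9496 / 343.551 = 19.159 yr

19.159


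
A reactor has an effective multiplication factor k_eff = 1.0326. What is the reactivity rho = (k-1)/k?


rho = (k_eff - 1) / k_eff
rho = (1.0326 - 1) / 1.0326
rho = 0.031571

0.031571


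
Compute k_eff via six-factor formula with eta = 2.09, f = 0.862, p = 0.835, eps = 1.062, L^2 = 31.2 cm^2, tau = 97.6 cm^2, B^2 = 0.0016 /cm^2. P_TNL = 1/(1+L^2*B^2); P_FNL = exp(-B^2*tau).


k_inf = eta*f*p*eps = 2.09*0.862*0.835*1.062 = 1.597587
P_TNL = 1/(1 + L^2*B^2) = 1/(1 + 31.2*0.0016) = 0.9524535
P_FNL = exp(-B^2*tau) = exp(-0.0016*97.6) = 0.8554223
k_eff = k_inf * P_TNL * P_FNL = 1.597587 * 0.9524535 * 0.8554223
k_eff = 1.3016

1.3016


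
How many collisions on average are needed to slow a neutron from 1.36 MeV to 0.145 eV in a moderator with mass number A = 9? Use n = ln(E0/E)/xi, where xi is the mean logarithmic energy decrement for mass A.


xi = 1 + (A-1)^2/(2A)*ln((A-1)/(A+1)) = 0.2066007 (for A = 9)
n = ln(E0/E) / xi
n = ln(1.36e6 / 0.145) / 0.2066007
n = ln(9.379310e+06) / 0.2066007 = 77.706

77.706


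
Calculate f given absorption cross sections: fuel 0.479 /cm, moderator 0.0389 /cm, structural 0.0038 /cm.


f = Sigma_a_fuel / (Sigma_a_fuel + Sigma_a_mod + Sigma_a_other)
f = 0.479 / (0.479 + 0.0389 + 0.0038)
f = 0.91815

0.91815


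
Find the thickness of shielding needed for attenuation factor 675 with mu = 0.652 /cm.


x = ln(factor) / mu
x = ln(675) / 0.652
x = 9.9919 cm

9.9919


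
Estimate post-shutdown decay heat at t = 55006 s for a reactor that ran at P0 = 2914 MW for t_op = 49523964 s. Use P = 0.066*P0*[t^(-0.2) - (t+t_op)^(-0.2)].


P/P0 = 0.066 * [t^(-0.2) - (t + t_op)^(-0.2)]
P/P0 = 0.066 * [55006^(-0.2) - (55006 + 49523964)^(-0.2)]
P/P0 = 0.066 * [0.1126985 - 0.02890284] = 0.005530514
P = 2914 * 0.005530514 = 16.116 MW

16.116


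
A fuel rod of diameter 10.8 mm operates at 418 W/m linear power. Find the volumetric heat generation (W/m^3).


r = D / 2 / 1000 = 10.8 / 2 / 1000 = 0.0054 m
q''' = q' / (pi * r^2)
q''' = 418 / (pi * 0.0054^2)
q''' = 4.5629e+06 W/m^3

4.5629e+06


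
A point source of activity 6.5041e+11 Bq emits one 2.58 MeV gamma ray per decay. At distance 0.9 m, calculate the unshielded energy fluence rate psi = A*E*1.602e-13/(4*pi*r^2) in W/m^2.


psi = A * E * 1.602e-13 / (4*pi*r^2)
psi = 6.5041e+11 * 2.58 * 1.602e-13 / (4*pi*0.9^2)
psi = 0.026410 W/m^2

0.026410


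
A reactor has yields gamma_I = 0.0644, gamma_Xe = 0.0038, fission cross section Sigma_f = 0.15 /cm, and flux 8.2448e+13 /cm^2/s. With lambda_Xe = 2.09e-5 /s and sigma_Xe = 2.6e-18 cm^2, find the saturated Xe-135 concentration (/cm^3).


Xe_eq = (gamma_I + gamma_Xe) * Sigma_f * phi / (lambda_Xe + sigma_Xe * phi)
Numerator = (0.0644 + 0.0038) * 0.15 * 8.2448e+13 = 8.434430e+11
Denominator = 2.09e-5 + 2.6e-18 * 8.2448e+13 = 2.352648e-04
Xe_eq = 8.434430e+11 / 2.352648e-04 = 3.5851e+15 /cm^3

3.5851e+15


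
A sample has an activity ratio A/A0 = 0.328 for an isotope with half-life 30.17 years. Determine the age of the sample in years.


lambda = ln(2) / t_half = ln(2) / 30.17 = 0.02297472 /yr
t = -ln(A/A0) / lambda
t = -ln(0.328) / 0.02297472
t = 48.520 yr

48.520


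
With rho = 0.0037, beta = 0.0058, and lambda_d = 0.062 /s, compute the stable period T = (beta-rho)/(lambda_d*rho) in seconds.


T = (beta - rho) / (lambda_d * rho)
T = (0.0058 - 0.0037) / (0.062 * 0.0037)
T = 9.1543 s

9.1543


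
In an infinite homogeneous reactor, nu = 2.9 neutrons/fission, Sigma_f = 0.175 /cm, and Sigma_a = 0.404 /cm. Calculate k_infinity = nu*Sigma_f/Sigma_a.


k_inf = nu * Sigma_f / Sigma_a
k_inf = 2.9 * 0.175 / 0.404
k_inf = 1.2562

1.2562


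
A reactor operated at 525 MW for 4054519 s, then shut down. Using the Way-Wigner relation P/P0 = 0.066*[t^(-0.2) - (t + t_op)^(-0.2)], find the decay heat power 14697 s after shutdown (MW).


P/P0 = 0.066 * [t^(-0.2) - (t + t_op)^(-0.2)]
P/P0 = 0.066 * [14697^(-0.2) - (14697 + 4054519)^(-0.2)]
P/P0 = 0.066 * [0.1467419 - 0.04765383] = 0.006539813
P = 525 * 0.006539813 = 3.4334 MW

3.4334


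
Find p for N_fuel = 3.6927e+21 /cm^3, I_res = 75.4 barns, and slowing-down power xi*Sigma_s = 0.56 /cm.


p = exp(-N * I * 1e-24 / (xi*Sigma_s))
p = exp(-3.6927e+21 * 75.4 * 1e-24 / 0.56)
p = 0.60823

0.60823


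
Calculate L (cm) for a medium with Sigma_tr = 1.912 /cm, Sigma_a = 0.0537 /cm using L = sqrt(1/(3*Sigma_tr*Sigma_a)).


D = 1 / (3 * Sigma_tr) = 1 / (3 * 1.912) = 0.1743375 cm
L = sqrt(D / Sigma_a)
L = sqrt(0.1743375 / 0.0537)
L = 1.8018 cm

1.8018


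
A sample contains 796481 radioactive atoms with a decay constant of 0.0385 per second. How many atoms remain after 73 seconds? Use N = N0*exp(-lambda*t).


N = N0 * exp(-lambda * t)
N = 796481 * exp(-0.0385 * 73)
N = 47928

47928


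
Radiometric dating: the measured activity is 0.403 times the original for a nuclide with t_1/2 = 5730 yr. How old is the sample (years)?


lambda = ln(2) / t_half = ln(2) / 5730 = 1.209681e-04 /yr
t = -ln(A/A0) / lambda
t = -ln(0.403) / 1.209681e-04
t = 7512.9 yr

7512.9


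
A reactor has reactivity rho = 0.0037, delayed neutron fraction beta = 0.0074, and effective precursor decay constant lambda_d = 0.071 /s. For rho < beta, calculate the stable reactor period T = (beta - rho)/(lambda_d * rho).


T = (beta - rho) / (lambda_d * rho)
T = (0.0074 - 0.0037) / (0.071 * 0.0037)
T = 14.085 s

14.085


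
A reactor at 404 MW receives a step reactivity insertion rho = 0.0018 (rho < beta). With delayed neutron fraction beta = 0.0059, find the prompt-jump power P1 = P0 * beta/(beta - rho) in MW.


P1/P0 = beta / (beta - rho)
P1/P0 = 0.0059 / (0.0059 - 0.0018) = 1.439024
P1 = 404 * 1.439024 = 581.37 MW

581.37


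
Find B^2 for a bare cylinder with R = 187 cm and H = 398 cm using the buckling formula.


B^2 = (2.405/R)^2 + (pi/H)^2
B^2 = (2.405/187)^2 + (pi/398)^2
B^2 = 2.2771e-04 /cm^2

2.2771e-04


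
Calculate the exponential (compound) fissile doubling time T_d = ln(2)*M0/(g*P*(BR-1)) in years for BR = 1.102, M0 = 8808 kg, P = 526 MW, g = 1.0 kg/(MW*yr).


Breeding gain G = BR - 1 = 1.102 - 1 = 0.102
Fissile production rate = g * P * G = 1.0 * 526 * 0.102 = 53.652 kg/yr
T_d = ln(2) * M0 / (g * P * G)
T_d = ln(2) * 8808 / 53.652 = 113.79 yr

113.79


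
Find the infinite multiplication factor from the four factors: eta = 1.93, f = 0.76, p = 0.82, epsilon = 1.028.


k_inf = eta * f * p * epsilon
k_inf = 1.93 * 0.76 * 0.82 * 1.028
k_inf = 1.2365

1.2365


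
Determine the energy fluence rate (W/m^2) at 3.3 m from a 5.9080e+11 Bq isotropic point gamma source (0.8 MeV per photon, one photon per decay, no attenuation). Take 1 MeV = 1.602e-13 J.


psi = A * E * 1.602e-13 / (4*pi*r^2)
psi = 5.9080e+11 * 0.8 * 1.602e-13 / (4*pi*3.3^2)
psi = 5.5329e-04 W/m^2

5.5329e-04


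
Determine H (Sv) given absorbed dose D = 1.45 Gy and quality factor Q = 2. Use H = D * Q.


H = D * Q
H = 1.45 * 2
H = 2.9000 Sv

2.9000


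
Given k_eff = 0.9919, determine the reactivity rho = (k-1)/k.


rho = (k_eff - 1) / k_eff
rho = (0.9919 - 1) / 0.9919
rho = -0.0081661

-0.0081661


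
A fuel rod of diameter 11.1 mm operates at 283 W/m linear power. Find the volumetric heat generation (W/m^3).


r = D / 2 / 1000 = 11.1 / 2 / 1000 = 0.00555 m
q''' = q' / (pi * r^2)
q''' = 283 / (pi * 0.00555^2)
q''' = 2.9245e+06 W/m^3

2.9245e+06


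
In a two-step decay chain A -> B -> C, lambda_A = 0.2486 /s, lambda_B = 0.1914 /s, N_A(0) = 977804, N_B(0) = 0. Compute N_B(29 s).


N_B(t) = lambda_A * N_A0 / (lambda_B - lambda_A) * [exp(-lambda_A*t) - exp(-lambda_B*t)]
exp(-0.2486*29) = 7.396008e-04; exp(-0.1914*29) = 0.003885125
N_B = 0.2486 * 977804 / (0.1914 - 0.2486) * (7.396008e-04 - 0.003885125)
N_B = 13367

13367


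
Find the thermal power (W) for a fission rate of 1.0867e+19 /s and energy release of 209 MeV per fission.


P = fission_rate * E_MeV * 1.602e-13
P = 1.0867e+19 * 209 * 1.602e-13
P = 3.6385e+08 W

3.6385e+08


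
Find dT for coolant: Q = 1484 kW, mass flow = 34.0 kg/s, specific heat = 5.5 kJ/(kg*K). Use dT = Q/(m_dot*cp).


dT = Q / (m_dot * cp)
dT = 1484 / (34.0 * 5.5)
dT = 7.9358 C

7.9358


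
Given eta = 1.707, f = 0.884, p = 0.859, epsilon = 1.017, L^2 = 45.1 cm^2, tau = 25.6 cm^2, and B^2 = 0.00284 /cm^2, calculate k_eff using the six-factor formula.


k_inf = eta*f*p*eps = 1.707*0.884*0.859*1.017 = 1.318256
P_TNL = 1/(1 + L^2*B^2) = 1/(1 + 45.1*0.00284) = 0.8864588
P_FNL = exp(-B^2*tau) = exp(-0.00284*25.6) = 0.9298760
k_eff = k_inf * P_TNL * P_FNL = 1.318256 * 0.8864588 * 0.9298760
k_eff = 1.0866

1.0866


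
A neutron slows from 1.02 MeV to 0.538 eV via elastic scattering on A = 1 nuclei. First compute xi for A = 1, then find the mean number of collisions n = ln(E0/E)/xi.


xi = 1 + (A-1)^2/(2A)*ln((A-1)/(A+1)) = 1 (for A = 1)
n = ln(E0/E) / xi
n = ln(1.02e6 / 0.538) / 1
n = ln(1.895911e+06) / 1 = 14.455

14.455


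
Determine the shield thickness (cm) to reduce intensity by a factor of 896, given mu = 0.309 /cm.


x = ln(factor) / mu
x = ln(896) / 0.309
x = 22.000 cm

22.000


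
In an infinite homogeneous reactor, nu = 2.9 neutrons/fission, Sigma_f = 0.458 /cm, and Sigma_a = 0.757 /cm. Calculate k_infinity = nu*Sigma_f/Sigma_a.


k_inf = nu * Sigma_f / Sigma_a
k_inf = 2.9 * 0.458 / 0.757
k_inf = 1.7546

1.7546


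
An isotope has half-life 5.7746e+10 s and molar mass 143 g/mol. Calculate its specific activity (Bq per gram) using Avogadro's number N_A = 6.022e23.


lambda = ln(2) / t_half = ln(2) / 5.7746e+10 = 1.200338e-11 /s
SA = lambda * N_A / M
SA = 1.200338e-11 * 6.022e23 / 143
SA = 5.0548e+10 Bq/g

5.0548e+10


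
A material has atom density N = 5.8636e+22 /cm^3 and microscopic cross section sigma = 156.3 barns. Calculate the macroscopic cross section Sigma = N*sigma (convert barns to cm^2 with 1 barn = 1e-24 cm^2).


Sigma = N * sigma_barns * 1e-24
Sigma = 5.8636e+22 * 156.3 * 1e-24
Sigma = 9.1648 /cm

9.1648


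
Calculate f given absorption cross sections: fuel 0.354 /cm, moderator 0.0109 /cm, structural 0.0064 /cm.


f = Sigma_a_fuel / (Sigma_a_fuel + Sigma_a_mod + Sigma_a_other)
f = 0.354 / (0.354 + 0.0109 + 0.0064)
f = 0.95341

0.95341


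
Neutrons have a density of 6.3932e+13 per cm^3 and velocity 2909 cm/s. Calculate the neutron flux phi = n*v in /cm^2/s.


phi = n * v
phi = 6.3932e+13 * 2909
phi = 1.8598e+17 /cm^2/s

1.8598e+17


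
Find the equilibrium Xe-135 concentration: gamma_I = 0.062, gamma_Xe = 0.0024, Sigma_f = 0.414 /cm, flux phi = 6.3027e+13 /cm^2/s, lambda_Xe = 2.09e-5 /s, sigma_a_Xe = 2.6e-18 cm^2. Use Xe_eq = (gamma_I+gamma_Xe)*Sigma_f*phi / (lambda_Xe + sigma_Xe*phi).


Xe_eq = (gamma_I + gamma_Xe) * Sigma_f * phi / (lambda_Xe + sigma_Xe * phi)
Numerator = (0.062 + 0.0024) * 0.414 * 6.3027e+13 = 1.680401e+12
Denominator = 2.09e-5 + 2.6e-18 * 6.3027e+13 = 1.847702e-04
Xe_eq = 1.680401e+12 / 1.847702e-04 = 9.0945e+15 /cm^3

9.0945e+15


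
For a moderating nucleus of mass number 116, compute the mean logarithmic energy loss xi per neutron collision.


xi = 1 + (A-1)^2/(2A) * ln((A-1)/(A+1))
xi = 1 + (116-1)^2/(2*116) * ln((116-1)/(116 +1))
xi = 0.017143

0.017143


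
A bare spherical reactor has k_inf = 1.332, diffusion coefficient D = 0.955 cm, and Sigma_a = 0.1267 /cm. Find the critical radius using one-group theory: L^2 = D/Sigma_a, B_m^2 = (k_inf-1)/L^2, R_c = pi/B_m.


L^2 = D / Sigma_a = 0.955 / 0.1267 = 7.537490 cm^2
B_m^2 = (k_inf - 1) / L^2 = (1.332 - 1) / 7.537490 = 0.04404649 /cm^2
For a bare sphere: B_g = pi/R, so R_c = pi / sqrt(B_m^2)
R_c = pi / sqrt(0.04404649) = 14.969 cm

14.969


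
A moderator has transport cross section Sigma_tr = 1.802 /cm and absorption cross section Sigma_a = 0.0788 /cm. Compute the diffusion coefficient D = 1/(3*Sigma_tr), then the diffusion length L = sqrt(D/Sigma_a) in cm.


D = 1 / (3 * Sigma_tr) = 1 / (3 * 1.802) = 0.1849797 cm
L = sqrt(D / Sigma_a)
L = sqrt(0.1849797 / 0.0788)
L = 1.5321 cm

1.5321


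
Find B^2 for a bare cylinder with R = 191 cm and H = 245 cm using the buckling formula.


B^2 = (2.405/R)^2 + (pi/H)^2
B^2 = (2.405/191)^2 + (pi/245)^2
B^2 = 3.2297e-04 /cm^2

3.2297e-04


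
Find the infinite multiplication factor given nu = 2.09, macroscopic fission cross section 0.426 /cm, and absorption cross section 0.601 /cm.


k_inf = nu * Sigma_f / Sigma_a
k_inf = 2.09 * 0.426 / 0.601
k_inf = 1.4814

1.4814


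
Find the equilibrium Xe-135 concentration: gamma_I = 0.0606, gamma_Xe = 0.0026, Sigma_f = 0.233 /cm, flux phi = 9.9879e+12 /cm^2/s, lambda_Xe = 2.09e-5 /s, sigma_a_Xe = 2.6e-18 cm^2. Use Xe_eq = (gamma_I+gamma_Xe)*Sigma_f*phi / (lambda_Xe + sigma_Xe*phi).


Xe_eq = (gamma_I + gamma_Xe) * Sigma_f * phi / (lambda_Xe + sigma_Xe * phi)
Numerator = (0.0606 + 0.0026) * 0.233 * 9.9879e+12 = 1.470778e+11
Denominator = 2.09e-5 + 2.6e-18 * 9.9879e+12 = 4.686854e-05
Xe_eq = 1.470778e+11 / 4.686854e-05 = 3.1381e+15 /cm^3

3.1381e+15


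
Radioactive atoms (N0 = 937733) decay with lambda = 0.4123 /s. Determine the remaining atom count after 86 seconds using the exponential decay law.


N = N0 * exp(-lambda * t)
N = 937733 * exp(-0.4123 * 86)
N = 3.7407e-10

3.7407e-10


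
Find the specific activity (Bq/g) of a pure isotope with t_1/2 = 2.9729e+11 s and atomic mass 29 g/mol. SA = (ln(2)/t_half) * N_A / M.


lambda = ln(2) / t_half = ln(2) / 2.9729e+11 = 2.331552e-12 /s
SA = lambda * N_A / M
SA = 2.331552e-12 * 6.022e23 / 29
SA = 4.8416e+10 Bq/g

4.8416e+10


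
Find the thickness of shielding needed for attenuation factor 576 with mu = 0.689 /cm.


x = ln(factor) / mu
x = ln(576) / 0.689
x = 9.2251 cm

9.2251


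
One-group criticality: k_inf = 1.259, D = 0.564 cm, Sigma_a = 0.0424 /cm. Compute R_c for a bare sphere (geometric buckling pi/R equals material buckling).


L^2 = D / Sigma_a = 0.564 / 0.0424 = 13.30189 cm^2
B_m^2 = (k_inf - 1) / L^2 = (1.259 - 1) / 13.30189 = 0.01947092 /cm^2
For a bare sphere: B_g = pi/R, so R_c = pi / sqrt(B_m^2)
R_c = pi / sqrt(0.01947092) = 22.514 cm

22.514


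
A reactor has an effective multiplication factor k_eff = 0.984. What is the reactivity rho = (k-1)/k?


rho = (k_eff - 1) / k_eff
rho = (0.984 - 1) / 0.984
rho = -0.016260

-0.016260


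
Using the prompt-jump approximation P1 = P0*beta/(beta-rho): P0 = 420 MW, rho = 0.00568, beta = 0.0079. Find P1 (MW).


P1/P0 = beta / (beta - rho)
P1/P0 = 0.0079 / (0.0079 - 0.00568) = 3.558559
P1 = 420 * 3.558559 = 1494.6 MW

1494.6


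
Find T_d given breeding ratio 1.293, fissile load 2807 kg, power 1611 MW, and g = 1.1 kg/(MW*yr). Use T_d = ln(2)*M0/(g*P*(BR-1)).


Breeding gain G = BR - 1 = 1.293 - 1 = 0.293
Fissile production rate = g * P * G = 1.1 * 1611 * 0.293 = 519.2253 kg/yr
T_d = ln(2) * M0 / (g * P * G)
T_d = ln(2) * 2807 / 519.2253 = 3.7472 yr

3.7472


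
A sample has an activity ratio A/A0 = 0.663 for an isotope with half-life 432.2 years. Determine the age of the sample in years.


lambda = ln(2) / t_half = ln(2) / 432.2 = 0.001603765 /yr
t = -ln(A/A0) / lambda
t = -ln(0.663) / 0.001603765
t = 256.26 yr

256.26


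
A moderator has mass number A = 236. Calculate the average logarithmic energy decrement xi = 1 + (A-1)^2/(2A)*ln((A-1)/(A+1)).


xi = 1 + (A-1)^2/(2A) * ln((A-1)/(A+1))
xi = 1 + (236-1)^2/(2*236) * ln((236-1)/(236 +1))
xi = 0.0084507

0.0084507


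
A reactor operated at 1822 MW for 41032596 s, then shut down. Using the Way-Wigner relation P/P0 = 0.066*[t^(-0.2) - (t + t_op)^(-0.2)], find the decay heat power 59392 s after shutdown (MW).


P/P0 = 0.066 * [t^(-0.2) - (t + t_op)^(-0.2)]
P/P0 = 0.066 * [59392^(-0.2) - (59392 + 41032596)^(-0.2)]
P/P0 = 0.066 * [0.1109825 - 0.03000880] = 0.005344264
P = 1822 * 0.005344264 = 9.7372 MW

9.7372


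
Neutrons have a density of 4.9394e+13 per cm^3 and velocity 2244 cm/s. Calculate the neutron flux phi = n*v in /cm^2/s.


phi = n * v
phi = 4.9394e+13 * 2244
phi = 1.1084e+17 /cm^2/s

1.1084e+17


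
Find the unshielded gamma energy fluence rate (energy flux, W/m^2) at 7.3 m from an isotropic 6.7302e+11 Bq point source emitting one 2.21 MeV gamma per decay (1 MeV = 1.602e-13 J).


psi = A * E * 1.602e-13 / (4*pi*r^2)
psi = 6.7302e+11 * 2.21 * 1.602e-13 / (4*pi*7.3^2)
psi = 3.5582e-04 W/m^2

3.5582e-04


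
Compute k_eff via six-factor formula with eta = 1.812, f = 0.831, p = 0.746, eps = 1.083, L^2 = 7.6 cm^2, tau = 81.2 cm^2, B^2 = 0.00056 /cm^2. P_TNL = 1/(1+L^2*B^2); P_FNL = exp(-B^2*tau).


k_inf = eta*f*p*eps = 1.812*0.831*0.746*1.083 = 1.216540
P_TNL = 1/(1 + L^2*B^2) = 1/(1 + 7.6*0.00056) = 0.9957620
P_FNL = exp(-B^2*tau) = exp(-0.00056*81.2) = 0.9555464
k_eff = k_inf * P_TNL * P_FNL = 1.216540 * 0.9957620 * 0.9555464
k_eff = 1.1575

1.1575


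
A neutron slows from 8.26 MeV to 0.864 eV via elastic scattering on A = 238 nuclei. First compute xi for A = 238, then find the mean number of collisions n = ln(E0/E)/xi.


xi = 1 + (A-1)^2/(2A)*ln((A-1)/(A+1)) = 0.008379872 (for A = 238)
n = ln(E0/E) / xi
n = ln(8.26e6 / 0.864) / 0.008379872
n = ln(9.560185e+06) / 0.008379872 = 1918.1

1918.1


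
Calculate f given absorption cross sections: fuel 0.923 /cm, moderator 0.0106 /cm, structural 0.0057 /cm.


f = Sigma_a_fuel / (Sigma_a_fuel + Sigma_a_mod + Sigma_a_other)
f = 0.923 / (0.923 + 0.0106 + 0.0057)
f = 0.98265

0.98265


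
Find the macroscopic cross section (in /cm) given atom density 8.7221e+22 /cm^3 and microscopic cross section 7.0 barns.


Sigma = N * sigma_barns * 1e-24
Sigma = 8.7221e+22 * 7.0 * 1e-24
Sigma = 0.61055 /cm

0.61055
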